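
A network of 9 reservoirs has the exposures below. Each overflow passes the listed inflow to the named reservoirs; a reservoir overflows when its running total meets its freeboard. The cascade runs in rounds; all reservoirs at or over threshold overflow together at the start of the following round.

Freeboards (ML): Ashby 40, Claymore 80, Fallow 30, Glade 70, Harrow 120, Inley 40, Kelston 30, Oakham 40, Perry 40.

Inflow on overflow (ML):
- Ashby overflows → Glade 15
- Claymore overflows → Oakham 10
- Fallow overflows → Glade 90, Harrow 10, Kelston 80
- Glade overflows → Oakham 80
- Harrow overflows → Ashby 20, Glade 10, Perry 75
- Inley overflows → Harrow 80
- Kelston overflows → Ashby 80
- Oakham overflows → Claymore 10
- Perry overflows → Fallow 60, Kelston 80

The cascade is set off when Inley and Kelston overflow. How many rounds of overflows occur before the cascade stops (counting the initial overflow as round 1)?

Round 1 — Inley, Kelston overflow (initial).
  Ashby: +80 → 80 ≥ 40
  Harrow: +80 → 80 < 120
Round 2 — Ashby overflows.
  Glade: +15 → 15 < 70
No further overflows.

2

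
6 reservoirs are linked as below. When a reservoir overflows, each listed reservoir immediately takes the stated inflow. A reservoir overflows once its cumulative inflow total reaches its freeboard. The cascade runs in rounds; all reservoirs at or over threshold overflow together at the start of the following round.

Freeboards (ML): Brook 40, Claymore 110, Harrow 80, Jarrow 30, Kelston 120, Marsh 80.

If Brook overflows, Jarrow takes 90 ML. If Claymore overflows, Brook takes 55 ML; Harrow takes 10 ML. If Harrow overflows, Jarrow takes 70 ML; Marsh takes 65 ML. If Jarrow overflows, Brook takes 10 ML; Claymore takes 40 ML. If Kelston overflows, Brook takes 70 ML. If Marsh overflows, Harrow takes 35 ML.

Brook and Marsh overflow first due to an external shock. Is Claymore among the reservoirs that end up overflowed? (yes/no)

no

Round 1 — Brook, Marsh overflow (initial).
  Harrow: +35 → 35 < 80
  Jarrow: +90 → 90 ≥ 30
Round 2 — Jarrow overflows.
  Claymore: +40 → 40 < 110
No further overflows.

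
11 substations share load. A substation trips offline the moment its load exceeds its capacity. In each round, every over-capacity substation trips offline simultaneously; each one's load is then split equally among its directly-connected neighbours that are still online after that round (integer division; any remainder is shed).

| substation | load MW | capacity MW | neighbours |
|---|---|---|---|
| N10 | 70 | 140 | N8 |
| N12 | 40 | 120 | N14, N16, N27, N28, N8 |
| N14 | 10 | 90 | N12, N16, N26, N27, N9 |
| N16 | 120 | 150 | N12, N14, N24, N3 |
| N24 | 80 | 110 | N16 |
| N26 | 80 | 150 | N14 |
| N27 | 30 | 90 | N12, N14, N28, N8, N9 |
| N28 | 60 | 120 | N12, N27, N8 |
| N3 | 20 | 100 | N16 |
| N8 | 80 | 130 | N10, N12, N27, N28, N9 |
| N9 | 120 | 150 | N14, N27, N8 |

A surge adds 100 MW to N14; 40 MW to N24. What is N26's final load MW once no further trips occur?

102

Round 1 — N14 at 110 > 90; N24 at 120 > 110. N14, N24 trip offline.
  N14 sheds 110 MW to N12, N16, N26, N27, N9: 22 each.
    N12: 40+22 = 62 ≤ 120
    N16: 120+22 = 142 ≤ 150
    N26: 80+22 = 102 ≤ 150
    N27: 30+22 = 52 ≤ 90
    N9: 120+22 = 142 ≤ 150
  N24 sheds 120 MW to N16: 120 each.
    N16: 142+120 = 262 > 150
Round 2 — N16 trips offline.
  N16 sheds 262 MW to N12, N3: 131 each.
    N12: 62+131 = 193 > 120
    N3: 20+131 = 151 > 100
Round 3 — N12, N3 trip offline.
  N12 sheds 193 MW to N27, N28, N8: 64 each (1 lost).
    N27: 52+64 = 116 > 90
    N28: 60+64 = 124 > 120
    N8: 80+64 = 144 > 130
  N3 sheds 151 MW: no online neighbours, lost.
Round 4 — N27, N28, N8 trip offline.
  N27 sheds 116 MW to N9: 116 each.
    N9: 142+116 = 258 > 150
  N28 sheds 124 MW: no online neighbours, lost.
  N8 sheds 144 MW to N10, N9: 72 each.
    N10: 70+72 = 142 > 140
    N9: 258+72 = 330 > 150
Round 5 — N10, N9 trip offline.
  N10 sheds 142 MW: no online neighbours, lost.
  N9 sheds 330 MW: no online neighbours, lost.
No further trips.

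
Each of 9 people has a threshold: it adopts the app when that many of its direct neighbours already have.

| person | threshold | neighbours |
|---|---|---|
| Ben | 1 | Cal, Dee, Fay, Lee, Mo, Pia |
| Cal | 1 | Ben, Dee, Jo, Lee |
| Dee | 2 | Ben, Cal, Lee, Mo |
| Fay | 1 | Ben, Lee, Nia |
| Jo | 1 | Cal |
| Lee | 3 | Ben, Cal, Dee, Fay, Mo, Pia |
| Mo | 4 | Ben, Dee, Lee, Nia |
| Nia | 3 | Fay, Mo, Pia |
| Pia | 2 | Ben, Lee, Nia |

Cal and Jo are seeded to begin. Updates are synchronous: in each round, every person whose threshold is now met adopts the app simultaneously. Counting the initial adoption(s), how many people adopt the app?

7

Round 1 — Cal, Jo adopt the app (initial).
Round 2 — checking thresholds:
  Ben: 1 of 6 neighbours ≥ 1, adopts the app.
  Dee: 1 of 4 neighbours < 2, below threshold.
  Lee: 1 of 6 neighbours < 3, below threshold.
Round 3 — checking thresholds:
  Dee: 2 of 4 neighbours ≥ 2, adopts the app.
  Fay: 1 of 3 neighbours ≥ 1, adopts the app.
  Lee: 2 of 6 neighbours < 3, below threshold.
  Mo: 1 of 4 neighbours < 4, below threshold.
  Pia: 1 of 3 neighbours < 2, below threshold.
Round 4 — checking thresholds:
  Lee: 4 of 6 neighbours ≥ 3, adopts the app.
  Mo: 2 of 4 neighbours < 4, below threshold.
  Nia: 1 of 3 neighbours < 3, below threshold.
  Pia: 1 of 3 neighbours < 2, below threshold.
Round 5 — checking thresholds:
  Mo: 3 of 4 neighbours < 4, below threshold.
  Nia: 1 of 3 neighbours < 3, below threshold.
  Pia: 2 of 3 neighbours ≥ 2, adopts the app.
Round 6 — no new adoptions; cascade stops.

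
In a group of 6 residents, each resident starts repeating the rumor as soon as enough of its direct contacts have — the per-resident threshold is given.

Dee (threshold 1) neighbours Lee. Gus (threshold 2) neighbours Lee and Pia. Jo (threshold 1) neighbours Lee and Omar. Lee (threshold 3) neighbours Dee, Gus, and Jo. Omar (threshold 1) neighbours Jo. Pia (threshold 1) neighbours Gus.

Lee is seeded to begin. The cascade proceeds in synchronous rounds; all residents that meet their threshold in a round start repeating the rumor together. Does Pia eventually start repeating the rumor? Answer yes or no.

Round 1 — Lee starts repeating the rumor (initial).
Round 2 — checking thresholds:
  Dee: 1 of 1 neighbours ≥ 1, starts repeating the rumor.
  Gus: 1 of 2 neighbours < 2, not yet.
  Jo: 1 of 2 neighbours ≥ 1, starts repeating the rumor.
Round 3 — checking thresholds:
  Gus: 1 of 2 neighbours < 2, not yet.
  Omar: 1 of 1 neighbours ≥ 1, starts repeating the rumor.
Round 4 — no new spreads; cascade stops.

no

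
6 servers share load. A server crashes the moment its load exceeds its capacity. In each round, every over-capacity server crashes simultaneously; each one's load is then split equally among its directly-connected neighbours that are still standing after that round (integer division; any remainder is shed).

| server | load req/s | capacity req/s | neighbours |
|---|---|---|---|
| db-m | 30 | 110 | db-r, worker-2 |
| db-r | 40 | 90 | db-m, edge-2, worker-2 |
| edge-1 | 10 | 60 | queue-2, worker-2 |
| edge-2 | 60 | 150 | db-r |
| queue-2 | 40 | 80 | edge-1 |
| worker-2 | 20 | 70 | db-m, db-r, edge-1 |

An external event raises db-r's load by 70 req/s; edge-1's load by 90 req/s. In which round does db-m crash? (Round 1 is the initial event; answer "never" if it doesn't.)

Round 1 — db-r at 110 > 90; edge-1 at 100 > 60. db-r, edge-1 crash.
  db-r sheds 110 req/s to db-m, edge-2, worker-2: 36 each (2 lost).
    db-m: 30+36 = 66 ≤ 110
    edge-2: 60+36 = 96 ≤ 150
    worker-2: 20+36 = 56 ≤ 70
  edge-1 sheds 100 req/s to queue-2, worker-2: 50 each.
    queue-2: 40+50 = 90 > 80
    worker-2: 56+50 = 106 > 70
Round 2 — queue-2, worker-2 crash.
  queue-2 sheds 90 req/s: no online neighbours, lost.
  worker-2 sheds 106 req/s to db-m: 106 each.
    db-m: 66+106 = 172 > 110
Round 3 — db-m crashes.
  db-m sheds 172 req/s: no online neighbours, lost.
No further crashes.

3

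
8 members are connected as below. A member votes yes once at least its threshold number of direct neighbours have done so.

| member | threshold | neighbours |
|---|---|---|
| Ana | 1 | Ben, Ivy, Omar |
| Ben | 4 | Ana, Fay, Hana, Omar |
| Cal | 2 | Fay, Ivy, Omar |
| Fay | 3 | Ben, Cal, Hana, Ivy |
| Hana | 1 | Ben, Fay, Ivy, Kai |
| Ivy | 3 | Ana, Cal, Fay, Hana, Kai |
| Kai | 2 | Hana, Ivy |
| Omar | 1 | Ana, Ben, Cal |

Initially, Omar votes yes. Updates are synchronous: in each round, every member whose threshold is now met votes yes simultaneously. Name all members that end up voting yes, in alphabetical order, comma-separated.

Round 1 — Omar votes yes (initial).
Round 2 — checking thresholds:
  Ana: 1 of 3 neighbours ≥ 1, votes yes.
  Ben: 1 of 4 neighbours < 4, holds.
  Cal: 1 of 3 neighbours < 2, holds.
Round 3 — no new yes votes; cascade stops.

Ana, Omar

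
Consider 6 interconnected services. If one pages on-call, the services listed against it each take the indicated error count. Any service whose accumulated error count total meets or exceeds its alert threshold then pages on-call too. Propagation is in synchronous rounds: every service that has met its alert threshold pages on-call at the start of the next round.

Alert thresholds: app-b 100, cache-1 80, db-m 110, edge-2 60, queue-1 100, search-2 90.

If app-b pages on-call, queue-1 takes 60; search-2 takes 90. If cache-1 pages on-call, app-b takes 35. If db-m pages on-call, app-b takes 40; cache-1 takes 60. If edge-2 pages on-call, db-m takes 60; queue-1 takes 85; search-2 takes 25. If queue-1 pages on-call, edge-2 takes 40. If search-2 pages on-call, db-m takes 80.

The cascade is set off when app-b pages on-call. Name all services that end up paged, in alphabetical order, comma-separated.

app-b, search-2

Round 1 — app-b pages on-call (initial).
  queue-1: +60 → 60 < 100
  search-2: +90 → 90 ≥ 90
Round 2 — search-2 pages on-call.
  db-m: +80 → 80 < 110
No further pages.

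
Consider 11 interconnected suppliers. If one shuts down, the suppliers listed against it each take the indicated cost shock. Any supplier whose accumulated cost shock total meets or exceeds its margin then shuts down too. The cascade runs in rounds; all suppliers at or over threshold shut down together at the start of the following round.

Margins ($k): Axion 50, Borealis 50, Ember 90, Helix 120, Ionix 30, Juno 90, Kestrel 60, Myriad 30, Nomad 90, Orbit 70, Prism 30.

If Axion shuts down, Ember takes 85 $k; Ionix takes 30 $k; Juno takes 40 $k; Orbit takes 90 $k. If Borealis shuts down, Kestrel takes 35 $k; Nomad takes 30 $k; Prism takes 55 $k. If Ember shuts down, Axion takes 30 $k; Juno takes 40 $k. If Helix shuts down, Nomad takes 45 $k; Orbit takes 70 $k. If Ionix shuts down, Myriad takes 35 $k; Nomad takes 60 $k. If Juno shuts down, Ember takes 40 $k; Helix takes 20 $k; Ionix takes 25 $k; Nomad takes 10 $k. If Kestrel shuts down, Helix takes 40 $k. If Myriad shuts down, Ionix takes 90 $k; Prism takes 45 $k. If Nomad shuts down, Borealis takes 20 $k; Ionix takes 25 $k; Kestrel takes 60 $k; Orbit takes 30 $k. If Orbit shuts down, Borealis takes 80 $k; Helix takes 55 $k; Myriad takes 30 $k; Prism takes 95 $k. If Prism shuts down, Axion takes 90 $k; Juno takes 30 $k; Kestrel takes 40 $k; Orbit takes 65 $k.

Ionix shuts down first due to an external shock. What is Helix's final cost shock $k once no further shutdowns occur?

Round 1 — Ionix shuts down (initial).
  Myriad: +35 → 35 ≥ 30
  Nomad: +60 → 60 < 90
Round 2 — Myriad shuts down.
  Prism: +45 → 45 ≥ 30
Round 3 — Prism shuts down.
  Axion: +90 → 90 ≥ 50
  Juno: +30 → 30 < 90
  Kestrel: +40 → 40 < 60
  Orbit: +65 → 65 < 70
Round 4 — Axion shuts down.
  Ember: +85 → 85 < 90
  Juno: +40 → 70 < 90
  Orbit: +90 → 155 ≥ 70
Round 5 — Orbit shuts down.
  Borealis: +80 → 80 ≥ 50
  Helix: +55 → 55 < 120
Round 6 — Borealis shuts down.
  Kestrel: +35 → 75 ≥ 60
  Nomad: +30 → 90 ≥ 90
Round 7 — Kestrel, Nomad shut down.
  Helix: +40 → 95 < 120
No further shutdowns.

95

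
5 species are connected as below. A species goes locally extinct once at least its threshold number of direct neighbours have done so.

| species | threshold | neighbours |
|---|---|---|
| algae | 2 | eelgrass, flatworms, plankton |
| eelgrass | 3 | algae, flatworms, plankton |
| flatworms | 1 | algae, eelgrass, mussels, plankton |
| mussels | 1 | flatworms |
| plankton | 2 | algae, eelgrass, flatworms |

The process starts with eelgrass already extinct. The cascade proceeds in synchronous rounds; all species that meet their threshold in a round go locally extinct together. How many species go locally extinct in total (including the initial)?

Round 1 — eelgrass goes locally extinct (initial).
Round 2 — checking thresholds:
  algae: 1 of 3 neighbours < 2, holds.
  flatworms: 1 of 4 neighbours ≥ 1, goes locally extinct.
  plankton: 1 of 3 neighbours < 2, holds.
Round 3 — checking thresholds:
  algae: 2 of 3 neighbours ≥ 2, goes locally extinct.
  mussels: 1 of 1 neighbours ≥ 1, goes locally extinct.
  plankton: 2 of 3 neighbours ≥ 2, goes locally extinct.
Round 4 — no new extinctions; cascade stops.

5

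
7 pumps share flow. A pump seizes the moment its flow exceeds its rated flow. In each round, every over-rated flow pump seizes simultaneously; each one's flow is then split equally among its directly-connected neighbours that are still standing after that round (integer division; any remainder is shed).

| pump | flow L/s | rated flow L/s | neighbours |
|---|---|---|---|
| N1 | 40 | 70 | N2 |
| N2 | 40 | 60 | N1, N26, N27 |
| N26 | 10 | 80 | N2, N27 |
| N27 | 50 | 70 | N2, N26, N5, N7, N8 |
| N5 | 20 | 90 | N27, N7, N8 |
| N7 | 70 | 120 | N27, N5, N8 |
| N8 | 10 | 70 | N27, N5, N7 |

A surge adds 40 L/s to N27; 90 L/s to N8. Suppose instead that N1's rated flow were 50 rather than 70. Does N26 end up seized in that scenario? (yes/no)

With N1's rated flow at 50:
Round 1 — N27 at 90 > 70; N8 at 100 > 70. N27, N8 seize.
  N27 sheds 90 L/s to N2, N26, N5, N7: 22 each (2 lost).
    N2: 40+22 = 62 > 60
    N26: 10+22 = 32 ≤ 80
    N5: 20+22 = 42 ≤ 90
    N7: 70+22 = 92 ≤ 120
  N8 sheds 100 L/s to N5, N7: 50 each.
    N5: 42+50 = 92 > 90
    N7: 92+50 = 142 > 120
Round 2 — N2, N5, N7 seize.
  N2 sheds 62 L/s to N1, N26: 31 each.
    N1: 40+31 = 71 > 50
    N26: 32+31 = 63 ≤ 80
  N5 sheds 92 L/s: no online neighbours, lost.
  N7 sheds 142 L/s: no online neighbours, lost.
Round 3 — N1 seizes.
  N1 sheds 71 L/s: no online neighbours, lost.
No further seizures.

no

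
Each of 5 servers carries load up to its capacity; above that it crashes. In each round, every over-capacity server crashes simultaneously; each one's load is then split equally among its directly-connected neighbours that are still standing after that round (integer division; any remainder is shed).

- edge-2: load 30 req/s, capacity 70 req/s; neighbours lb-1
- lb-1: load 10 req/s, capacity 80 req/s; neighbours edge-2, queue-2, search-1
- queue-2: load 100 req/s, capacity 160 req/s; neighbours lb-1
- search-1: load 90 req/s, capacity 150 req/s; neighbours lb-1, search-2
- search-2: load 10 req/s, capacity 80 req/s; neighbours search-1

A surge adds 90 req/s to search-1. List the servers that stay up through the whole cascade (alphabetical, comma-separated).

queue-2

Round 1 — search-1 at 180 > 150. search-1 crashes.
  search-1 sheds 180 req/s to lb-1, search-2: 90 each.
    lb-1: 10+90 = 100 > 80
    search-2: 10+90 = 100 > 80
Round 2 — lb-1, search-2 crash.
  lb-1 sheds 100 req/s to edge-2, queue-2: 50 each.
    edge-2: 30+50 = 80 > 70
    queue-2: 100+50 = 150 ≤ 160
  search-2 sheds 100 req/s: no online neighbours, lost.
Round 3 — edge-2 crashes.
  edge-2 sheds 80 req/s: no online neighbours, lost.
No further crashes.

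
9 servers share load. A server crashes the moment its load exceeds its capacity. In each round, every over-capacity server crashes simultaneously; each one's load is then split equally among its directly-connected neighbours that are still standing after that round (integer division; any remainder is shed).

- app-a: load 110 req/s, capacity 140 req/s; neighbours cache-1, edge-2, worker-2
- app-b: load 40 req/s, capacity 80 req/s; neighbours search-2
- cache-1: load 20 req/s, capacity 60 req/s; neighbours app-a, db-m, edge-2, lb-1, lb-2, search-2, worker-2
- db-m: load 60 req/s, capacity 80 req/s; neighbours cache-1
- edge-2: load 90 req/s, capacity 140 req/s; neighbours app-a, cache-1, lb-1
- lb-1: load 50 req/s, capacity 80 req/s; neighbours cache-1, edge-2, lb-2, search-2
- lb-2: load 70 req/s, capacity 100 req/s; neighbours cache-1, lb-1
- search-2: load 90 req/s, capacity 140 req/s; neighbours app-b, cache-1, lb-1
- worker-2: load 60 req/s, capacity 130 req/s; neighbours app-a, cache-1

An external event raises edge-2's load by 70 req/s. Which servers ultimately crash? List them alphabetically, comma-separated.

app-a, app-b, cache-1, edge-2, lb-1, lb-2, search-2, worker-2

Round 1 — edge-2 at 160 > 140. edge-2 crashes.
  edge-2 sheds 160 req/s to app-a, cache-1, lb-1: 53 each (1 lost).
    app-a: 110+53 = 163 > 140
    cache-1: 20+53 = 73 > 60
    lb-1: 50+53 = 103 > 80
Round 2 — app-a, cache-1, lb-1 crash.
  app-a sheds 163 req/s to worker-2: 163 each.
    worker-2: 60+163 = 223 > 130
  cache-1 sheds 73 req/s to db-m, lb-2, search-2, worker-2: 18 each (1 lost).
    db-m: 60+18 = 78 ≤ 80
    lb-2: 70+18 = 88 ≤ 100
    search-2: 90+18 = 108 ≤ 140
    worker-2: 223+18 = 241 > 130
  lb-1 sheds 103 req/s to lb-2, search-2: 51 each (1 lost).
    lb-2: 88+51 = 139 > 100
    search-2: 108+51 = 159 > 140
Round 3 — lb-2, search-2, worker-2 crash.
  lb-2 sheds 139 req/s: no online neighbours, lost.
  search-2 sheds 159 req/s to app-b: 159 each.
    app-b: 40+159 = 199 > 80
  worker-2 sheds 241 req/s: no online neighbours, lost.
Round 4 — app-b crashes.
  app-b sheds 199 req/s: no online neighbours, lost.
No further crashes.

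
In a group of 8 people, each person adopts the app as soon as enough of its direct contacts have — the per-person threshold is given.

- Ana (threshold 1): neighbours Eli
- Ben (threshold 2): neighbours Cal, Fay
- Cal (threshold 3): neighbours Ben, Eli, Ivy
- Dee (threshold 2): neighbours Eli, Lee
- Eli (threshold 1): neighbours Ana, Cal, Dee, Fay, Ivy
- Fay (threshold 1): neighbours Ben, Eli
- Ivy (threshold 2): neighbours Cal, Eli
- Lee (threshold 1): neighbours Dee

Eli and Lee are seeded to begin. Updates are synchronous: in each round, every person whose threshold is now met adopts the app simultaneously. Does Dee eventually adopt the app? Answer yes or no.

yes

Round 1 — Eli, Lee adopt the app (initial).
Round 2 — checking thresholds:
  Ana: 1 of 1 neighbours ≥ 1, adopts the app.
  Cal: 1 of 3 neighbours < 3, below threshold.
  Dee: 2 of 2 neighbours ≥ 2, adopts the app.
  Fay: 1 of 2 neighbours ≥ 1, adopts the app.
  Ivy: 1 of 2 neighbours < 2, below threshold.
Round 3 — no new adoptions; cascade stops.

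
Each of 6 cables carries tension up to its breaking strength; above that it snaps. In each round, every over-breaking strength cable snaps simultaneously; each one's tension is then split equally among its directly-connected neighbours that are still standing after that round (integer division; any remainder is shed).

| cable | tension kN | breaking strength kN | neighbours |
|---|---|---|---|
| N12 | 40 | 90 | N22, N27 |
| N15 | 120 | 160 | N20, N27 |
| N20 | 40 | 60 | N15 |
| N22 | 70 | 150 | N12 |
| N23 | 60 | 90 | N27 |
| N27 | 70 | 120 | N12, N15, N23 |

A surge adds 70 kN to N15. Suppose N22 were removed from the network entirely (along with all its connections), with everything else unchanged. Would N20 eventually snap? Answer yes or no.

yes

With N22 removed:
Round 1 — N15 at 190 > 160. N15 snaps.
  N15 sheds 190 kN to N20, N27: 95 each.
    N20: 40+95 = 135 > 60
    N27: 70+95 = 165 > 120
Round 2 — N20, N27 snap.
  N20 sheds 135 kN: no online neighbours, lost.
  N27 sheds 165 kN to N12, N23: 82 each (1 lost).
    N12: 40+82 = 122 > 90
    N23: 60+82 = 142 > 90
Round 3 — N12, N23 snap.
  N12 sheds 122 kN: no online neighbours, lost.
  N23 sheds 142 kN: no online neighbours, lost.
No further breaks.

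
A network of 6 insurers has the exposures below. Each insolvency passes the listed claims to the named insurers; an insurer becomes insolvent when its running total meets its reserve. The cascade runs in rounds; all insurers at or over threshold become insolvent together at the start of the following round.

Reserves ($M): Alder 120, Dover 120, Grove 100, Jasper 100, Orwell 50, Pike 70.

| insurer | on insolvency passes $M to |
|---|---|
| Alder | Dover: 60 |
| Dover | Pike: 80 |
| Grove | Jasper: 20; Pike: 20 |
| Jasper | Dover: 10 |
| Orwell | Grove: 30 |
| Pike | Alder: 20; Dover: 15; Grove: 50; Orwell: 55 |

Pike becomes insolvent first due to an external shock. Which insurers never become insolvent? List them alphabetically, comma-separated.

Round 1 — Pike becomes insolvent (initial).
  Alder: +20 → 20 < 120
  Dover: +15 → 15 < 120
  Grove: +50 → 50 < 100
  Orwell: +55 → 55 ≥ 50
Round 2 — Orwell becomes insolvent.
  Grove: +30 → 80 < 100
No further insolvencies.

Alder, Dover, Grove, Jasper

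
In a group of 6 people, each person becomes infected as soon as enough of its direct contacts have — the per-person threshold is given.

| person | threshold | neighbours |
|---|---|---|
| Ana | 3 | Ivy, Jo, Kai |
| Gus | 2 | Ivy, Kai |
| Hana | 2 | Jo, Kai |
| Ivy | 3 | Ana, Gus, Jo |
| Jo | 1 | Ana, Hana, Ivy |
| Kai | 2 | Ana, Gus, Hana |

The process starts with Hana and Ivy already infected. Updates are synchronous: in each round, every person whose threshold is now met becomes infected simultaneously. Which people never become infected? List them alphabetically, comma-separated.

Round 1 — Hana, Ivy become infected (initial).
Round 2 — checking thresholds:
  Ana: 1 of 3 neighbours < 3, below threshold.
  Gus: 1 of 2 neighbours < 2, below threshold.
  Jo: 2 of 3 neighbours ≥ 1, becomes infected.
  Kai: 1 of 3 neighbours < 2, below threshold.
Round 3 — no new infections; cascade stops.

Ana, Gus, Kai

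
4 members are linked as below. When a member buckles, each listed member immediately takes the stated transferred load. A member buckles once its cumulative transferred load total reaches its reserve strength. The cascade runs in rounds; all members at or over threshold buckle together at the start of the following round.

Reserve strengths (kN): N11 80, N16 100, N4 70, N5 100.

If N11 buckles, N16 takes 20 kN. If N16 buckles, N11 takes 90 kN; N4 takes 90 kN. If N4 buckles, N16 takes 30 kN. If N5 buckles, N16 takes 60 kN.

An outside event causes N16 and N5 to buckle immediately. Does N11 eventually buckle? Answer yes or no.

yes

Round 1 — N16, N5 buckle (initial).
  N11: +90 → 90 ≥ 80
  N4: +90 → 90 ≥ 70
Round 2 — N11, N4 buckle.
No further bucklings.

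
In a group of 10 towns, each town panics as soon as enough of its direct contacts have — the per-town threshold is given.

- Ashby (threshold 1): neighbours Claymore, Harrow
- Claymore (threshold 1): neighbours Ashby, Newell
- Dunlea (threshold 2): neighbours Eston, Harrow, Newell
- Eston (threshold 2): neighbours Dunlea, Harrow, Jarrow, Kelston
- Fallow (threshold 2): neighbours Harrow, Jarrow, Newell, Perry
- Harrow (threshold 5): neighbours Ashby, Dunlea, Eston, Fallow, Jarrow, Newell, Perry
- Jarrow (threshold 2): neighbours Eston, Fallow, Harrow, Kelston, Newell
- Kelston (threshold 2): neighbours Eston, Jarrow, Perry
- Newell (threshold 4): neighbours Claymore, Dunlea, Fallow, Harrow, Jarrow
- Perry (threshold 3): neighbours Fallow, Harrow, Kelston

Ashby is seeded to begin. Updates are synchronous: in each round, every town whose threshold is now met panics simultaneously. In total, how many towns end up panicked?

2

Round 1 — Ashby panics (initial).
Round 2 — checking thresholds:
  Claymore: 1 of 2 neighbours ≥ 1, panics.
  Harrow: 1 of 7 neighbours < 5, below threshold.
Round 3 — no new panics; cascade stops.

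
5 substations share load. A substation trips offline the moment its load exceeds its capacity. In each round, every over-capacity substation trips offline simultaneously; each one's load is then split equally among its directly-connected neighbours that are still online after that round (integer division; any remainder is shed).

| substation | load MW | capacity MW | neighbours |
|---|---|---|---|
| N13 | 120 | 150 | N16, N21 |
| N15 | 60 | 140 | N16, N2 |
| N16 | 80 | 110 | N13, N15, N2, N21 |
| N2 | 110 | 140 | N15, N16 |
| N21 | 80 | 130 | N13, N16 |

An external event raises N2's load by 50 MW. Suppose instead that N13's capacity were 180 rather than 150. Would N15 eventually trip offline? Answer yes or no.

With N13's capacity at 180:
Round 1 — N2 at 160 > 140. N2 trips offline.
  N2 sheds 160 MW to N15, N16: 80 each.
    N15: 60+80 = 140 ≤ 140
    N16: 80+80 = 160 > 110
Round 2 — N16 trips offline.
  N16 sheds 160 MW to N13, N15, N21: 53 each (1 lost).
    N13: 120+53 = 173 ≤ 180
    N15: 140+53 = 193 > 140
    N21: 80+53 = 133 > 130
Round 3 — N15, N21 trip offline.
  N15 sheds 193 MW: no online neighbours, lost.
  N21 sheds 133 MW to N13: 133 each.
    N13: 173+133 = 306 > 180
Round 4 — N13 trips offline.
  N13 sheds 306 MW: no online neighbours, lost.
No further trips.

yes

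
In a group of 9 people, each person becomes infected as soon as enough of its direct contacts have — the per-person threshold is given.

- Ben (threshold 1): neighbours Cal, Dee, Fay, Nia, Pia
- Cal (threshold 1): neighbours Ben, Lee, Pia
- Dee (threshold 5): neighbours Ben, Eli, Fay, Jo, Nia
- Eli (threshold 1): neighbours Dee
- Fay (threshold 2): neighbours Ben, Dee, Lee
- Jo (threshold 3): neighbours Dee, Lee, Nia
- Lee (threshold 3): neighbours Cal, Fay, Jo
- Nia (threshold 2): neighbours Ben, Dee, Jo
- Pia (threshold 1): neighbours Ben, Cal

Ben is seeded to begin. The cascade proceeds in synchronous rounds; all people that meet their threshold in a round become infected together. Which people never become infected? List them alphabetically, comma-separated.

Dee, Eli, Fay, Jo, Lee, Nia

Round 1 — Ben becomes infected (initial).
Round 2 — checking thresholds:
  Cal: 1 of 3 neighbours ≥ 1, becomes infected.
  Dee: 1 of 5 neighbours < 5, below threshold.
  Fay: 1 of 3 neighbours < 2, below threshold.
  Nia: 1 of 3 neighbours < 2, below threshold.
  Pia: 1 of 2 neighbours ≥ 1, becomes infected.
Round 3 — no new infections; cascade stops.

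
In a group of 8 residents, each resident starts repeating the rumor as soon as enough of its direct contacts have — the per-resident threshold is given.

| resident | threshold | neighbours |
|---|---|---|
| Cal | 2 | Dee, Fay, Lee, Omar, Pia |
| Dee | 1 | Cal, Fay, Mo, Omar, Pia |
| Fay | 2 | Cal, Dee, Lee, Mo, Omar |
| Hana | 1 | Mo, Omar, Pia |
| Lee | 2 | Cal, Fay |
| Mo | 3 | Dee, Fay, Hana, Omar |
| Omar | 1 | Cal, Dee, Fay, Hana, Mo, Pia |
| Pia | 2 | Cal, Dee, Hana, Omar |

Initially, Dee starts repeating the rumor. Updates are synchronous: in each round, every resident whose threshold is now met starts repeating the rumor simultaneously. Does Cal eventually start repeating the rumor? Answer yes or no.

Round 1 — Dee starts repeating the rumor (initial).
Round 2 — checking thresholds:
  Cal: 1 of 5 neighbours < 2, holds.
  Fay: 1 of 5 neighbours < 2, holds.
  Mo: 1 of 4 neighbours < 3, holds.
  Omar: 1 of 6 neighbours ≥ 1, starts repeating the rumor.
  Pia: 1 of 4 neighbours < 2, holds.
Round 3 — checking thresholds:
  Cal: 2 of 5 neighbours ≥ 2, starts repeating the rumor.
  Fay: 2 of 5 neighbours ≥ 2, starts repeating the rumor.
  Hana: 1 of 3 neighbours ≥ 1, starts repeating the rumor.
  Mo: 2 of 4 neighbours < 3, holds.
  Pia: 2 of 4 neighbours ≥ 2, starts repeating the rumor.
Round 4 — checking thresholds:
  Lee: 2 of 2 neighbours ≥ 2, starts repeating the rumor.
  Mo: 4 of 4 neighbours ≥ 3, starts repeating the rumor.
Round 5 — no new spreads; cascade stops.

yes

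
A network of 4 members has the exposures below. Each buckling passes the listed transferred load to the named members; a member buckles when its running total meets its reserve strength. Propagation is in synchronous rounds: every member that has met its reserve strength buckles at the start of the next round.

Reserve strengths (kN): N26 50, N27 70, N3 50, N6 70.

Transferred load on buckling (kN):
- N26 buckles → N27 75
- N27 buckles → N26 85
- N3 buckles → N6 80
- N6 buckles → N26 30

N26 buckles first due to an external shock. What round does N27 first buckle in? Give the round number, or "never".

Round 1 — N26 buckles (initial).
  N27: +75 → 75 ≥ 70
Round 2 — N27 buckles.
No further bucklings.

2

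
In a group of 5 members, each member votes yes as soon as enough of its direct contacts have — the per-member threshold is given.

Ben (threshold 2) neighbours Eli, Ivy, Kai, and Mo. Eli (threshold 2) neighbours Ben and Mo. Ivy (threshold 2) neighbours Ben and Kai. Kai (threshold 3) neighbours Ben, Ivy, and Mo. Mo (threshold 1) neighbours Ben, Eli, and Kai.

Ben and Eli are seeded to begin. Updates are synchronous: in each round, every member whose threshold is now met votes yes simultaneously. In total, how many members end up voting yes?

Round 1 — Ben, Eli vote yes (initial).
Round 2 — checking thresholds:
  Ivy: 1 of 2 neighbours < 2, holds.
  Kai: 1 of 3 neighbours < 3, holds.
  Mo: 2 of 3 neighbours ≥ 1, votes yes.
Round 3 — no new yes votes; cascade stops.

3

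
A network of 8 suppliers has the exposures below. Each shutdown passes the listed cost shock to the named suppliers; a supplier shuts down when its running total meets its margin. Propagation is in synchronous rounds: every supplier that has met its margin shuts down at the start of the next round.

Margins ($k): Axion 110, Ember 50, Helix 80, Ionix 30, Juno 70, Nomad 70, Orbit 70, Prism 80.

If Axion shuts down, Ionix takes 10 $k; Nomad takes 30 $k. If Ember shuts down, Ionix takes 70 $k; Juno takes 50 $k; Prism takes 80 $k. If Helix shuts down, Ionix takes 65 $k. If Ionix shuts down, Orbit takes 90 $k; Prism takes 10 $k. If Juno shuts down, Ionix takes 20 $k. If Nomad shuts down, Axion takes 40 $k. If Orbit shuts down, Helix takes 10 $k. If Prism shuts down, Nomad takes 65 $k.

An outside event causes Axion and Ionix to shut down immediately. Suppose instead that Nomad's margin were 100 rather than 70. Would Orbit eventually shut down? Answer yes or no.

With Nomad's margin at 100:
Round 1 — Axion, Ionix shut down (initial).
  Nomad: +30 → 30 < 100
  Orbit: +90 → 90 ≥ 70
  Prism: +10 → 10 < 80
Round 2 — Orbit shuts down.
  Helix: +10 → 10 < 80
No further shutdowns.

yes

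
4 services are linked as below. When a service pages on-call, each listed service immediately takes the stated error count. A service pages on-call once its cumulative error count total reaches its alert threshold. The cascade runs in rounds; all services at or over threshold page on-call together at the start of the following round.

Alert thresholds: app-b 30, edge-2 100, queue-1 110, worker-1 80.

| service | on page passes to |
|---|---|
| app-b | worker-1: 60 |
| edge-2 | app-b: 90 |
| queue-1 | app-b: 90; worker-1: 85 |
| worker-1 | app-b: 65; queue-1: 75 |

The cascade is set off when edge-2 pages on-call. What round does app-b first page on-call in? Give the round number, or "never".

Round 1 — edge-2 pages on-call (initial).
  app-b: +90 → 90 ≥ 30
Round 2 — app-b pages on-call.
  worker-1: +60 → 60 < 80
No further pages.

2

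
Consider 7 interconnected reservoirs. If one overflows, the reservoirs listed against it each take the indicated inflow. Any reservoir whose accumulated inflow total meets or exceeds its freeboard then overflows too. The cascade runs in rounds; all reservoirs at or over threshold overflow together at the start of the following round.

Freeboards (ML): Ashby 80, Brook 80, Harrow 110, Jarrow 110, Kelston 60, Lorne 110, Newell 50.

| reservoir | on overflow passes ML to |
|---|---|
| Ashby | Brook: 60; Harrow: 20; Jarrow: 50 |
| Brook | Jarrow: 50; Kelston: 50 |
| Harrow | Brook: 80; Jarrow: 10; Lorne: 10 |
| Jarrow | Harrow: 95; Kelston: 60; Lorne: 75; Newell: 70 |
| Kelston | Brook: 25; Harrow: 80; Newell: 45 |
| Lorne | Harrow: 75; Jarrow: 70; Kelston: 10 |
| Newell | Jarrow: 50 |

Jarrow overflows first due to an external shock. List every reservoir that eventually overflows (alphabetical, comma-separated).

Brook, Harrow, Jarrow, Kelston, Newell

Round 1 — Jarrow overflows (initial).
  Harrow: +95 → 95 < 110
  Kelston: +60 → 60 ≥ 60
  Lorne: +75 → 75 < 110
  Newell: +70 → 70 ≥ 50
Round 2 — Kelston, Newell overflow.
  Brook: +25 → 25 < 80
  Harrow: +80 → 175 ≥ 110
Round 3 — Harrow overflows.
  Brook: +80 → 105 ≥ 80
  Lorne: +10 → 85 < 110
Round 4 — Brook overflows.
No further overflows.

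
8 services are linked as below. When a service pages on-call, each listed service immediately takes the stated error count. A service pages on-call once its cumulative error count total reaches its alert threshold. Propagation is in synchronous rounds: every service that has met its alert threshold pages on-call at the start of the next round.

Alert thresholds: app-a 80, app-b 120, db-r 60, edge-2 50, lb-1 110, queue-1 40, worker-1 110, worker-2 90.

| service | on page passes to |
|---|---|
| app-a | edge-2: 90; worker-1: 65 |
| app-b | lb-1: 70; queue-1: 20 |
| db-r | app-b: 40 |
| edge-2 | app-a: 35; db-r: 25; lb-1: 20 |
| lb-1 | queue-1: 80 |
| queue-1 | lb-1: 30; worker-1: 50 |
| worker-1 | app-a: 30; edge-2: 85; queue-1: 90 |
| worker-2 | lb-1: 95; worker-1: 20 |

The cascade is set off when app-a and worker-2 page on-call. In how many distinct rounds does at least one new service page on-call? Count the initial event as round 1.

5

Round 1 — app-a, worker-2 page on-call (initial).
  edge-2: +90 → 90 ≥ 50
  lb-1: +95 → 95 < 110
  worker-1: +65+20 → 85 < 110
Round 2 — edge-2 pages on-call.
  db-r: +25 → 25 < 60
  lb-1: +20 → 115 ≥ 110
Round 3 — lb-1 pages on-call.
  queue-1: +80 → 80 ≥ 40
Round 4 — queue-1 pages on-call.
  worker-1: +50 → 135 ≥ 110
Round 5 — worker-1 pages on-call.
No further pages.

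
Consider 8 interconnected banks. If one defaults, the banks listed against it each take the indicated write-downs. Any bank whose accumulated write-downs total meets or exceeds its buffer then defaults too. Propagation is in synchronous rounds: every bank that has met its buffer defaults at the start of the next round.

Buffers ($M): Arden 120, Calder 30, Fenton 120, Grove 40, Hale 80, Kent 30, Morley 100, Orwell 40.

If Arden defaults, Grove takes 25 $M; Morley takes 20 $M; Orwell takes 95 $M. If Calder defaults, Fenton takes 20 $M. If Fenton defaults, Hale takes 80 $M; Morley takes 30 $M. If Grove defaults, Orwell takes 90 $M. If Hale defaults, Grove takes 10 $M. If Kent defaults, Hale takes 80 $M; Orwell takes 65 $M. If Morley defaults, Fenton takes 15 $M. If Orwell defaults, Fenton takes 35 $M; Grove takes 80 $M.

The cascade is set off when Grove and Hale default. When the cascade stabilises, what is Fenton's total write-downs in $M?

35

Round 1 — Grove, Hale default (initial).
  Orwell: +90 → 90 ≥ 40
Round 2 — Orwell defaults.
  Fenton: +35 → 35 < 120
No further defaults.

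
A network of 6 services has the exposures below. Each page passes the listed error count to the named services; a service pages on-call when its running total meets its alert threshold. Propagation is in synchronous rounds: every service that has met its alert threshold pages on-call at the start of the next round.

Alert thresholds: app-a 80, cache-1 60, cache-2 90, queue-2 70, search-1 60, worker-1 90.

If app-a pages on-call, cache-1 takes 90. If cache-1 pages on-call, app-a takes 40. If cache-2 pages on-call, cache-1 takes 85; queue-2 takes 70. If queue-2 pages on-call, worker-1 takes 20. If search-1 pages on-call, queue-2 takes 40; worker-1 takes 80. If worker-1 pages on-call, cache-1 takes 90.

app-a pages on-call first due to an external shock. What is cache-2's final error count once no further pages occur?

0

Round 1 — app-a pages on-call (initial).
  cache-1: +90 → 90 ≥ 60
Round 2 — cache-1 pages on-call.
No further pages.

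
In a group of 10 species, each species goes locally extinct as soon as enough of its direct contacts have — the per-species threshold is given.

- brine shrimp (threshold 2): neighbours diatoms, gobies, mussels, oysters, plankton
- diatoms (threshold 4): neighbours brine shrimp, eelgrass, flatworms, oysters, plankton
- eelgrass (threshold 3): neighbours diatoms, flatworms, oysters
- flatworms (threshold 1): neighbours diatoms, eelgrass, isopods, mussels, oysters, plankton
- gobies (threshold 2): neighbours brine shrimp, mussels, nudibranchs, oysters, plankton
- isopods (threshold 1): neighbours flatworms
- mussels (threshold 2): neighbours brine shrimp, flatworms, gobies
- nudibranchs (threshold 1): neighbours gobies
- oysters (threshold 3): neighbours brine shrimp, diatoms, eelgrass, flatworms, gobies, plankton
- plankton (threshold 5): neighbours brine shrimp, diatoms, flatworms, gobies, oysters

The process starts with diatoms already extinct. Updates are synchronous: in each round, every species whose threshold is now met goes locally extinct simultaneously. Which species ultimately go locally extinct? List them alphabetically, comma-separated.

diatoms, flatworms, isopods

Round 1 — diatoms goes locally extinct (initial).
Round 2 — checking thresholds:
  brine shrimp: 1 of 5 neighbours < 2, not yet.
  eelgrass: 1 of 3 neighbours < 3, not yet.
  flatworms: 1 of 6 neighbours ≥ 1, goes locally extinct.
  oysters: 1 of 6 neighbours < 3, not yet.
  plankton: 1 of 5 neighbours < 5, not yet.
Round 3 — checking thresholds:
  brine shrimp: 1 of 5 neighbours < 2, not yet.
  eelgrass: 2 of 3 neighbours < 3, not yet.
  isopods: 1 of 1 neighbours ≥ 1, goes locally extinct.
  mussels: 1 of 3 neighbours < 2, not yet.
  oysters: 2 of 6 neighbours < 3, not yet.
  plankton: 2 of 5 neighbours < 5, not yet.
Round 4 — no new extinctions; cascade stops.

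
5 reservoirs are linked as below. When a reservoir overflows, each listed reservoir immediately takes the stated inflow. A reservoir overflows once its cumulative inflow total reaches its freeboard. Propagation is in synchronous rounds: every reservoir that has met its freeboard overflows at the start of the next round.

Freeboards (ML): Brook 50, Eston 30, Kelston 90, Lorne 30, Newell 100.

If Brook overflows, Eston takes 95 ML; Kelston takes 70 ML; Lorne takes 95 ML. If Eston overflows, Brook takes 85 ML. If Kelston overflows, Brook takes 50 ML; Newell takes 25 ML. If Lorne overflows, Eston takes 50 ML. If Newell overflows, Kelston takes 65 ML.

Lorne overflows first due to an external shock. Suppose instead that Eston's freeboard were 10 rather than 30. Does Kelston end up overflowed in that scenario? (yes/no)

With Eston's freeboard at 10:
Round 1 — Lorne overflows (initial).
  Eston: +50 → 50 ≥ 10
Round 2 — Eston overflows.
  Brook: +85 → 85 ≥ 50
Round 3 — Brook overflows.
  Kelston: +70 → 70 < 90
No further overflows.

no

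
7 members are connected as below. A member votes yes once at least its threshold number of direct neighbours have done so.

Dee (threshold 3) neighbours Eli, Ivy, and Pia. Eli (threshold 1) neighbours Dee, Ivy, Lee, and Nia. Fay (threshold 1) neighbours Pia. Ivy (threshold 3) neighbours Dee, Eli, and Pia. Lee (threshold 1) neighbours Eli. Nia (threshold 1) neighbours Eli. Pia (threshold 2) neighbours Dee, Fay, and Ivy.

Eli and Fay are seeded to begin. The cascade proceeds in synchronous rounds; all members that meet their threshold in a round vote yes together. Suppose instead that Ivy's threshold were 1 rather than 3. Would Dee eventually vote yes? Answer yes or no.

yes

With Ivy's threshold at 1:
Round 1 — Eli, Fay vote yes (initial).
Round 2 — checking thresholds:
  Dee: 1 of 3 neighbours < 3, below threshold.
  Ivy: 1 of 3 neighbours ≥ 1, votes yes.
  Lee: 1 of 1 neighbours ≥ 1, votes yes.
  Nia: 1 of 1 neighbours ≥ 1, votes yes.
  Pia: 1 of 3 neighbours < 2, below threshold.
Round 3 — checking thresholds:
  Dee: 2 of 3 neighbours < 3, below threshold.
  Pia: 2 of 3 neighbours ≥ 2, votes yes.
Round 4 — checking thresholds:
  Dee: 3 of 3 neighbours ≥ 3, votes yes.
Round 5 — no new yes votes; cascade stops.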